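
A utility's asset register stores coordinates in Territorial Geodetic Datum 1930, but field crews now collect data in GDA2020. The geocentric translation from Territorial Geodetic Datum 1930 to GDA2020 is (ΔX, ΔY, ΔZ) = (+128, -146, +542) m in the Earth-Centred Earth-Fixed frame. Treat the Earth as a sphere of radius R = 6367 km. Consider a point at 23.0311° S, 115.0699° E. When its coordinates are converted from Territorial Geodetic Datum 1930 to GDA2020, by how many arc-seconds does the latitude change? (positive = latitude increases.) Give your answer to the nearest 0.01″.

sin φ = -0.391231, cos φ = 0.920293, sin λ = 0.905792, cos λ = -0.423724.
North component: ΔN = −sin φ cos λ·ΔX − sin φ sin λ·ΔY + cos φ·ΔZ = −(-0.391231)(-0.423724)(128) − (-0.391231)(0.905792)(-146) + (0.920293)(542) = 425.84 m.
1° of latitude spans πR/180 = 111125 m, so Δφ = 425.84 / 111125 × 3600 = 13.796″.

Δφ = 13.80″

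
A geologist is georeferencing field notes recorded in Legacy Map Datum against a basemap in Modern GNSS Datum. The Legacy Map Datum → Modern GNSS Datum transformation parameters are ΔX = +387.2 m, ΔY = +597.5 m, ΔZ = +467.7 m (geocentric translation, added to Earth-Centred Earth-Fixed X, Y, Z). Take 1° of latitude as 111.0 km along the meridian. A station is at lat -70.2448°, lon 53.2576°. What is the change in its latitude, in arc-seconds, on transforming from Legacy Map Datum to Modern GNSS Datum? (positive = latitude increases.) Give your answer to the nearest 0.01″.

Δφ = 26.81″

sin φ = -0.941145, cos φ = 0.338002, sin λ = 0.801333, cos λ = 0.598218.
North component: ΔN = −sin φ cos λ·ΔX − sin φ sin λ·ΔY + cos φ·ΔZ = −(-0.941145)(0.598218)(387.2) − (-0.941145)(0.801333)(597.5) + (0.338002)(467.7) = 826.70 m.
1° of latitude spans 111000 m, so Δφ = 826.70 / 111000 × 3600 = 26.812″.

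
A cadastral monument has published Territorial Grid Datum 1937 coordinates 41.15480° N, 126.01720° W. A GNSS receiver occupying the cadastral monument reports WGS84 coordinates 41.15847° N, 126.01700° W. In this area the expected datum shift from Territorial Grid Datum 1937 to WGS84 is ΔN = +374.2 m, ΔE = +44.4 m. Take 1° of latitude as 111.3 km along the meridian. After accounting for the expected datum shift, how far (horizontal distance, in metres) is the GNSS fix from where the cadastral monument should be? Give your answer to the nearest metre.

44 m

Observed coordinate differences: Δφ = +0.00367°, Δλ = +0.00020°.
Converting to metres (1° lat = 111300 m, cos φ = 0.752934): observed ΔN = 408.5 m, observed ΔE = 16.8 m.
Subtracting the expected shift leaves a residual of 408.5 − (374.2) = 34.3 m north and 16.8 − (44.4) = -27.6 m east.
Residual distance = √(34.3² + (-27.6)²) = 44.0 m.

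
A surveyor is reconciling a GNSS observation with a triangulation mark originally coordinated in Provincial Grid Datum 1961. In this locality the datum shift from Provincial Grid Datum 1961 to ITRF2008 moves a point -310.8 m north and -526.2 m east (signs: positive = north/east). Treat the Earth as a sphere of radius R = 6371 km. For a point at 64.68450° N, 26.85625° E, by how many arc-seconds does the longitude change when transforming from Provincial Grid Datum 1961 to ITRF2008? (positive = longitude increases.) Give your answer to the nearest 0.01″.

At latitude 64.68450°, cos φ = 0.427602.
One radian of longitude at latitude φ spans R cos φ, so Δλ = ΔE / (R cos φ) = -526.2 / (6371000 × 0.427602) = -1.9315e-04 rad = -39.841″.

Δλ = -39.84″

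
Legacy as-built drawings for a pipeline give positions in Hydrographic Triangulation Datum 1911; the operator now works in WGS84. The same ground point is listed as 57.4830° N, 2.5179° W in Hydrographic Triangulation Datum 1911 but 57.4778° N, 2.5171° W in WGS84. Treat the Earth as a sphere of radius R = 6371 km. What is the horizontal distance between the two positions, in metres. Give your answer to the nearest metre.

Δφ = 57.4778° − 57.4830° = -0.0052°; Δλ = -2.5171° − -2.5179° = +0.0008°.
1° along a meridian = πR/180 = 111195 m.
ΔN = Δφ × 111195 = -578.2 m; ΔE = Δλ × 111195 × cos(57.4830°) = +0.0008 × 111195 × 0.537550 = 47.8 m.
Distance = √(ΔE² + ΔN²) = √(47.8² + (-578.2)²) = 580.2 m.

580 m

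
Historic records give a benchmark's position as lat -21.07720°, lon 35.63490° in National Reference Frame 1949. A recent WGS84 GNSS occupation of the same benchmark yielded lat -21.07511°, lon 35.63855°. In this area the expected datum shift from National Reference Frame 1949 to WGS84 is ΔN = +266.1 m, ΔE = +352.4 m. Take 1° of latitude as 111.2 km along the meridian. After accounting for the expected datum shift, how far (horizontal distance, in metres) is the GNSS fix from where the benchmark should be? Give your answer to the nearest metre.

Observed coordinate differences: Δφ = +0.00209°, Δλ = +0.00365°.
Converting to metres (1° lat = 111200 m, cos φ = 0.933097): observed ΔN = 232.4 m, observed ΔE = 378.7 m.
Subtracting the expected shift leaves a residual of 232.4 − (266.1) = -33.7 m north and 378.7 − (352.4) = 26.3 m east.
Residual distance = √((-33.7)² + 26.3²) = 42.8 m.

43 m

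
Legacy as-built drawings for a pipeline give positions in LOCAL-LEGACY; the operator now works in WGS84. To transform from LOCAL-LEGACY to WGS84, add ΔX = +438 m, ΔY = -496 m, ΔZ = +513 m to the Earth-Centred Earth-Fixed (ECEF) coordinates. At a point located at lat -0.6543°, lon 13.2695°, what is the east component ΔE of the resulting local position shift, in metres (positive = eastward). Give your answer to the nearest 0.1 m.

The local east axis at (φ, λ) is (−sin λ, cos λ, 0), so ΔE = −sin(13.2695°)·438 + cos(13.2695°)·(-496) = -583.29 m.

ΔE = -583.3 m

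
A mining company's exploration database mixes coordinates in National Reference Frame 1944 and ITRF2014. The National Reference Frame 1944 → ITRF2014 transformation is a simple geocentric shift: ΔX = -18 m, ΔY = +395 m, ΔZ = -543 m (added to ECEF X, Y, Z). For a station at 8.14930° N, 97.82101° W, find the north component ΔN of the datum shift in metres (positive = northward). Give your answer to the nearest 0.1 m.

At φ = 8.14930°, λ = -97.82101°: sin φ = 0.141753, cos φ = 0.989902, sin λ = -0.990698, cos λ = -0.136079.
ΔN = −sin φ cos λ·ΔX − sin φ sin λ·ΔY + cos φ·ΔZ = −(0.141753)(-0.136079)(-18) − (0.141753)(-0.990698)(395) + (0.989902)(-543) = -482.39 m.

ΔN = -482.4 m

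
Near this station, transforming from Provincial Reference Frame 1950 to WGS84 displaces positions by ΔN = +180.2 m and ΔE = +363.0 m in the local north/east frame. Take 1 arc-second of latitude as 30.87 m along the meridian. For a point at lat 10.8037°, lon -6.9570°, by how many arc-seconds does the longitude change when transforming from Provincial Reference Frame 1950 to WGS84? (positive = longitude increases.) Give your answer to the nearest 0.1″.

Δλ = 12.0″

At latitude 10.8037°, cos φ = 0.982275.
1″ of longitude at this latitude = 30.87 × cos φ = 30.3228 m, so Δλ = 363.0 / 30.3228 = 11.971″.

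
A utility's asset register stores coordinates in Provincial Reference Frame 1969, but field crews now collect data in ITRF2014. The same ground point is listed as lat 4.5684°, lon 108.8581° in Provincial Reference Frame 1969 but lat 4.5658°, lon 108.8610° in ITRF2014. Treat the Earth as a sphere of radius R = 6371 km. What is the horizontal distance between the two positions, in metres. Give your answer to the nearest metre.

Δφ = 4.5658° − 4.5684° = -0.0026°; Δλ = 108.8610° − 108.8581° = +0.0029°.
1° along a meridian = πR/180 = 111195 m.
ΔN = Δφ × 111195 = -289.1 m; ΔE = Δλ × 111195 × cos(4.5684°) = +0.0029 × 111195 × 0.996823 = 321.4 m.
Distance = √(ΔE² + ΔN²) = √(321.4² + (-289.1)²) = 432.3 m.

432 m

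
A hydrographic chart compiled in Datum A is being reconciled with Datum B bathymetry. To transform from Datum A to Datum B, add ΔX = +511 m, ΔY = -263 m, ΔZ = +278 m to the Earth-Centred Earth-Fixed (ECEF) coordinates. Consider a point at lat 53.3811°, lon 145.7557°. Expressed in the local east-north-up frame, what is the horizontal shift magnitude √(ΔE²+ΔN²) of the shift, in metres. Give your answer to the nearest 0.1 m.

The local east axis at (φ, λ) is (−sin λ, cos λ, 0), so ΔE = −sin(145.7557°)·511 + cos(145.7557°)·(-263) = -70.14 m.
The local north axis is (−sin φ cos λ, −sin φ sin λ, cos φ), giving ΔN = 339.040 + 118.785 + 165.824 = 623.65 m.
Horizontal magnitude = √(ΔE² + ΔN²) = √((-70.14)² + 623.65²) = 627.58 m.

627.6 m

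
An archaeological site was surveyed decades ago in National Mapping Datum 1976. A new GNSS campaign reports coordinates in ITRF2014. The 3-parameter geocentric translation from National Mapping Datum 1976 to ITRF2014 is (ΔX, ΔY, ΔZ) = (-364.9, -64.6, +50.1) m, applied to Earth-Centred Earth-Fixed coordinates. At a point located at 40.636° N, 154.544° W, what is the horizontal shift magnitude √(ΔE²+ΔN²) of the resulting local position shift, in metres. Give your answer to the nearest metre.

The local east axis at (φ, λ) is (−sin λ, cos λ, 0), so ΔE = −sin(-154.544°)·(-364.9) + cos(-154.544°)·(-64.6) = -98.51 m.
The local north axis is (−sin φ cos λ, −sin φ sin λ, cos φ), giving ΔN = -214.570 − 18.083 + 38.019 = -194.63 m.
Horizontal magnitude = √(ΔE² + ΔN²) = √((-98.51)² + (-194.63)²) = 218.14 m.

218 m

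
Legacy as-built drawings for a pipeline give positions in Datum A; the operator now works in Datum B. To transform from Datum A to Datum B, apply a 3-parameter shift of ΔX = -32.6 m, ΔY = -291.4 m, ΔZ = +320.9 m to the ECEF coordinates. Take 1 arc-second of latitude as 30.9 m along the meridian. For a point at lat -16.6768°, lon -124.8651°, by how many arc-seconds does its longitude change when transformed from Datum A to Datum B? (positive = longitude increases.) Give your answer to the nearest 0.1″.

Δλ = 4.7″

sin φ = -0.286973, cos φ = 0.957939, sin λ = -0.820500, cos λ = -0.571646.
East component: ΔE = −sin λ·ΔX + cos λ·ΔY = −(-0.820500)(-32.6) + (-0.571646)(-291.4) = 139.83 m.
1° of latitude spans 3600 × 30.90 = 111240 m; at latitude φ, 1° of longitude spans that × cos φ = 106561.1 m, so Δλ = 139.83 / 106561.1 × 3600 = 4.724″.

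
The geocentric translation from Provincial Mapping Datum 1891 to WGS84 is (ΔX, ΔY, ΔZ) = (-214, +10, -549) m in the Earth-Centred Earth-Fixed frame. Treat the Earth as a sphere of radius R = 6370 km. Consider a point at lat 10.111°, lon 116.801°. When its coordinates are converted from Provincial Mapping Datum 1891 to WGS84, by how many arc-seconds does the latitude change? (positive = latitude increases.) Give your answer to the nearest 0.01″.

sin φ = 0.175556, cos φ = 0.984469, sin λ = 0.892578, cos λ = -0.450893.
North component: ΔN = −sin φ cos λ·ΔX − sin φ sin λ·ΔY + cos φ·ΔZ = −(0.175556)(-0.450893)(-214) − (0.175556)(0.892578)(10) + (0.984469)(-549) = -558.98 m.
1° of latitude spans πR/180 = 111177 m, so Δφ = -558.98 / 111177 × 3600 = -18.100″.

Δφ = -18.10″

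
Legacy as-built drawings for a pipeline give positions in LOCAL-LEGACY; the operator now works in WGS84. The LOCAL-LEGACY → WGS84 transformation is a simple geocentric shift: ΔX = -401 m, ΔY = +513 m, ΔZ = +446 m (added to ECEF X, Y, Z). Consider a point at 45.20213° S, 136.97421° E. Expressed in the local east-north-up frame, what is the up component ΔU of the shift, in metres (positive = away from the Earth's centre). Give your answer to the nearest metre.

The local up (radial) axis is (cos φ cos λ, cos φ sin λ, sin φ), giving ΔU = 206.556 + 246.637 − 316.480 = 136.71 m.

ΔU = 137 m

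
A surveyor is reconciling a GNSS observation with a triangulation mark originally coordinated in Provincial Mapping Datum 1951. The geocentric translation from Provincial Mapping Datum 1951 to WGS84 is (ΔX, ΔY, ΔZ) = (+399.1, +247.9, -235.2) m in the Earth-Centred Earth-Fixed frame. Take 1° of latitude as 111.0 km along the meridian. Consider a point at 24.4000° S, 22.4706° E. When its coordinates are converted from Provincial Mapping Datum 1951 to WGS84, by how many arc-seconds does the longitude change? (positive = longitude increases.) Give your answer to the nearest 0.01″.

sin φ = -0.413104, cos φ = 0.910684, sin λ = 0.382209, cos λ = 0.924076.
East component: ΔE = −sin λ·ΔX + cos λ·ΔY = −(0.382209)(399.1) + (0.924076)(247.9) = 76.54 m.
1° of latitude spans 111000 m; at latitude φ, 1° of longitude spans that × cos φ = 101085.9 m, so Δλ = 76.54 / 101085.9 × 3600 = 2.726″.

Δλ = 2.73″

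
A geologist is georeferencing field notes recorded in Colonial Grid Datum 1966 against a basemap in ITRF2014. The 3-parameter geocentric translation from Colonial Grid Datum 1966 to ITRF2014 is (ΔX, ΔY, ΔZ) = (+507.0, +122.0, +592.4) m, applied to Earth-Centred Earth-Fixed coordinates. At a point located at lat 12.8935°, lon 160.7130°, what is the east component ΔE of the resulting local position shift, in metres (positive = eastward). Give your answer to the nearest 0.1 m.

ΔE = -282.6 m

The local east axis at (φ, λ) is (−sin λ, cos λ, 0), so ΔE = −sin(160.7130°)·507.0 + cos(160.7130°)·122.0 = -282.62 m.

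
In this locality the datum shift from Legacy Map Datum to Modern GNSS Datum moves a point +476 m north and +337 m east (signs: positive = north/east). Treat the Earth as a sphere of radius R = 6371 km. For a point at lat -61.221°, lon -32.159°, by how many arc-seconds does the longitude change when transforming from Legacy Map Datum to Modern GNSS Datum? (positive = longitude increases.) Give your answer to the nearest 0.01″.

At latitude -61.221°, cos φ = 0.481432.
One radian of longitude at latitude φ spans R cos φ, so Δλ = ΔE / (R cos φ) = 337.0 / (6371000 × 0.481432) = 1.0987e-04 rad = 22.663″.

Δλ = 22.66″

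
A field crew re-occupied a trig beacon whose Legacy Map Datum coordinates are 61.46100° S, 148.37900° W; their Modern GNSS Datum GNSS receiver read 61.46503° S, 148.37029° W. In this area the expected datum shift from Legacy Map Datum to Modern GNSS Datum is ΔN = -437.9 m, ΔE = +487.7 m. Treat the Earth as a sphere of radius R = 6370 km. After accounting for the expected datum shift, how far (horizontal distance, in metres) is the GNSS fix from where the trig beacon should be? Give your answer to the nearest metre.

27 m

Observed coordinate differences: Δφ = -0.00403°, Δλ = +0.00871°.
Converting to metres (1° lat = 111177 m, cos φ = 0.477757): observed ΔN = -448.0 m, observed ΔE = 462.6 m.
Subtracting the expected shift leaves a residual of -448.0 − (-437.9) = -10.1 m north and 462.6 − (487.7) = -25.1 m east.
Residual distance = √((-10.1)² + (-25.1)²) = 27.0 m.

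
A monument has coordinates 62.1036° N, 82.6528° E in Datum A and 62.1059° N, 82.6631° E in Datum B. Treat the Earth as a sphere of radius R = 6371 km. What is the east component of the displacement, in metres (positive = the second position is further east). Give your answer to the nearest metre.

Δφ = 62.1059° − 62.1036° = +0.0023°; Δλ = 82.6631° − 82.6528° = +0.0103°.
1° along a meridian = πR/180 = 111195 m.
ΔN = Δφ × 111195 = 255.7 m; ΔE = Δλ × 111195 × cos(62.1036°) = +0.0103 × 111195 × 0.467874 = 535.9 m.

ΔE = 536 m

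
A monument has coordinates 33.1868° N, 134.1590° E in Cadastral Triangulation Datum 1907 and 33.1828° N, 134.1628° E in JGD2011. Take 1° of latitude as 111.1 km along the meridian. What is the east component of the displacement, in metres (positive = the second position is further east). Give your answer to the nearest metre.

Δφ = 33.1828° − 33.1868° = -0.0040°; Δλ = 134.1628° − 134.1590° = +0.0038°.
ΔN = Δφ × 111100 = -444.4 m; ΔE = Δλ × 111100 × cos(33.1868°) = +0.0038 × 111100 × 0.836890 = 353.3 m.

ΔE = 353 m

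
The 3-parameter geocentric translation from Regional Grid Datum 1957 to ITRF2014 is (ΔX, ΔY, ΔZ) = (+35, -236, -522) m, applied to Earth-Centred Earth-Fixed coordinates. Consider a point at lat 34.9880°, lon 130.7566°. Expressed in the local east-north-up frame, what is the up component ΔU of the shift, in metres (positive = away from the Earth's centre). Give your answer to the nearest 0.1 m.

At φ = 34.9880°, λ = 130.7566°: sin φ = 0.573405, cos φ = 0.819272, sin λ = 0.757490, cos λ = -0.652847.
ΔU = cos φ cos λ·ΔX + cos φ sin λ·ΔY + sin φ·ΔZ = (0.819272)(-0.652847)(35) + (0.819272)(0.757490)(-236) + (0.573405)(-522) = -464.50 m.

ΔU = -464.5 m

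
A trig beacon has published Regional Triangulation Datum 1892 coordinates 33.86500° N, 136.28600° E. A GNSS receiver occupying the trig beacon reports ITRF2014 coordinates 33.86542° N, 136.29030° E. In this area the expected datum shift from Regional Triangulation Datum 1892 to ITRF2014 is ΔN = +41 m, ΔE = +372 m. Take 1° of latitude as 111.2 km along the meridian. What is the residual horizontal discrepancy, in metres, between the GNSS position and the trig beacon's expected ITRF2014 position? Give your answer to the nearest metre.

26 m

Observed coordinate differences: Δφ = +0.00042°, Δλ = +0.00430°.
Converting to metres (1° lat = 111200 m, cos φ = 0.830353): observed ΔN = 46.7 m, observed ΔE = 397.0 m.
Subtracting the expected shift leaves a residual of 46.7 − (41) = 5.7 m north and 397.0 − (372) = 25.0 m east.
Residual distance = √(5.7² + 25.0²) = 25.7 m.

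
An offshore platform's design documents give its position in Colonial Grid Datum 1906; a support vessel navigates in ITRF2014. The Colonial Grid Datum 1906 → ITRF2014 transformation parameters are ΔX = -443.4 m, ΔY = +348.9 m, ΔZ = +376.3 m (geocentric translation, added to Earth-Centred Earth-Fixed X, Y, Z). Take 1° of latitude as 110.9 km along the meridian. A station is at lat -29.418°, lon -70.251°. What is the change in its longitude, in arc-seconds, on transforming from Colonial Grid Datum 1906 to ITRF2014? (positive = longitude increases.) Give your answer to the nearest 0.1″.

sin φ = -0.491177, cos φ = 0.871060, sin λ = -0.941182, cos λ = 0.337900.
East component: ΔE = −sin λ·ΔX + cos λ·ΔY = −(-0.941182)(-443.4) + (0.337900)(348.9) = -299.43 m.
1° of latitude spans 110900 m; at latitude φ, 1° of longitude spans that × cos φ = 96600.5 m, so Δλ = -299.43 / 96600.5 × 3600 = -11.159″.

Δλ = -11.2″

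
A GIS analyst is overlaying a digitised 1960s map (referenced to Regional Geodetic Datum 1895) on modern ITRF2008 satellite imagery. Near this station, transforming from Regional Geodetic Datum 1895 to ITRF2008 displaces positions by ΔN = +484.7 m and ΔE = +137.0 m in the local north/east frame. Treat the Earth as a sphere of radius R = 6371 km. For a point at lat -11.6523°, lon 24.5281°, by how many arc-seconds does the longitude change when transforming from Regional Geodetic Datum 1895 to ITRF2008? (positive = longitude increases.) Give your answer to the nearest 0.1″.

At latitude -11.6523°, cos φ = 0.979391.
One radian of longitude at latitude φ spans R cos φ, so Δλ = ΔE / (R cos φ) = 137.0 / (6371000 × 0.979391) = 2.1956e-05 rad = 4.529″.

Δλ = 4.5″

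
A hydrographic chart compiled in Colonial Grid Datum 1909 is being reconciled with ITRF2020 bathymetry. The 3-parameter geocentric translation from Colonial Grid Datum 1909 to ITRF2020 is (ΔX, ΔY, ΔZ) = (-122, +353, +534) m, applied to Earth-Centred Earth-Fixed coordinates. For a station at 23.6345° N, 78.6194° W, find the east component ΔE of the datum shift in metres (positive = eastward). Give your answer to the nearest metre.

ΔE = -50 m

The local east axis at (φ, λ) is (−sin λ, cos λ, 0), so ΔE = −sin(-78.6194°)·(-122) + cos(-78.6194°)·353 = -49.95 m.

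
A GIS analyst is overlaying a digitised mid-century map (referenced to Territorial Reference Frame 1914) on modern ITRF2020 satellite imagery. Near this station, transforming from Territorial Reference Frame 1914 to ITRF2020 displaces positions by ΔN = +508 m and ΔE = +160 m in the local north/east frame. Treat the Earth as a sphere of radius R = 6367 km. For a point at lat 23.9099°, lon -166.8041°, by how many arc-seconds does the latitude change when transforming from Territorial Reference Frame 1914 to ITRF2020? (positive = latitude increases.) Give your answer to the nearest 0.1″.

On a sphere of radius R, 1 rad of latitude = R, so Δφ = ΔN / R = 508.0 / 6367000 = 7.9786e-05 rad = 16.457″.

Δφ = 16.5″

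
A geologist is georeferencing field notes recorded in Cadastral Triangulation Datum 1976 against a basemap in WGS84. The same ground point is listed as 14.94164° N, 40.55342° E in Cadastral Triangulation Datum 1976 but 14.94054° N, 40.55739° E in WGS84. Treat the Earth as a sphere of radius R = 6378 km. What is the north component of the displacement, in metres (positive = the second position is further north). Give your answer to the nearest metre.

Δφ = 14.94054° − 14.94164° = -0.00110°; Δλ = 40.55739° − 40.55342° = +0.00397°.
1° along a meridian = πR/180 = 111317 m.
ΔN = Δφ × 111317 = -122.4 m; ΔE = Δλ × 111317 × cos(14.94164°) = +0.00397 × 111317 × 0.966189 = 427.0 m.

ΔN = -122 m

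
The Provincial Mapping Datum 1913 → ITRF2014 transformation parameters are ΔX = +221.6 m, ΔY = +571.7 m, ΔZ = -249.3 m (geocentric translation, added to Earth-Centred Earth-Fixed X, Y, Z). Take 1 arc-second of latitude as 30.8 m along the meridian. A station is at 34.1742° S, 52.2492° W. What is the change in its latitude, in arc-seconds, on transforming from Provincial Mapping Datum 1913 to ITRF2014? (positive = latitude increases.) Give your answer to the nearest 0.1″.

Δφ = -12.5″

sin φ = -0.561711, cos φ = 0.827334, sin λ = -0.790681, cos λ = 0.612228.
North component: ΔN = −sin φ cos λ·ΔX − sin φ sin λ·ΔY + cos φ·ΔZ = −(-0.561711)(0.612228)(221.6) − (-0.561711)(-0.790681)(571.7) + (0.827334)(-249.3) = -383.96 m.
1° of latitude spans 3600 × 30.80 = 110880 m, so Δφ = -383.96 / 110880 × 3600 = -12.466″.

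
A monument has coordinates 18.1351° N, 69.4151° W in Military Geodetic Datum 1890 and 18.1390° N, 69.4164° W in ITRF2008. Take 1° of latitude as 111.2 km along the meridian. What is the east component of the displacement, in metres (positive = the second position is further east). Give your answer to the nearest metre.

ΔE = -137 m

Δφ = 18.1390° − 18.1351° = +0.0039°; Δλ = -69.4164° − -69.4151° = -0.0013°.
ΔN = Δφ × 111200 = 433.7 m; ΔE = Δλ × 111200 × cos(18.1351°) = -0.0013 × 111200 × 0.950325 = -137.4 m.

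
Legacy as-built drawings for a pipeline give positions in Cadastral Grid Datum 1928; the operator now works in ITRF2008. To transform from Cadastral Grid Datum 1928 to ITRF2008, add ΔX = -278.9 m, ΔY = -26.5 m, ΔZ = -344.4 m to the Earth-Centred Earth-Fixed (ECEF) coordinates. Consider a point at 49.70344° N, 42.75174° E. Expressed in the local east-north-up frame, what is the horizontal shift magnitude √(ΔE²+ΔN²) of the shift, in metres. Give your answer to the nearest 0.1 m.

177.9 m

The local east axis at (φ, λ) is (−sin λ, cos λ, 0), so ΔE = −sin(42.75174°)·(-278.9) + cos(42.75174°)·(-26.5) = 169.86 m.
The local north axis is (−sin φ cos λ, −sin φ sin λ, cos φ), giving ΔN = 156.200 + 13.720 − 222.739 = -52.82 m.
Horizontal magnitude = √(ΔE² + ΔN²) = √(169.86² + (-52.82)²) = 177.89 m.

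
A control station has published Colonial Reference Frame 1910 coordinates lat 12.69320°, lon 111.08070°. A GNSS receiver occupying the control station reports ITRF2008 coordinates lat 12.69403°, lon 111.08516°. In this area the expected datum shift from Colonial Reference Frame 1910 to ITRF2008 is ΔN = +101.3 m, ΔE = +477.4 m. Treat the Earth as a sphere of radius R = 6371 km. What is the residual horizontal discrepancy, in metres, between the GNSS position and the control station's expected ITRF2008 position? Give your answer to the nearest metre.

11 m

Observed coordinate differences: Δφ = +0.00083°, Δλ = +0.00446°.
Converting to metres (1° lat = 111195 m, cos φ = 0.975561): observed ΔN = 92.3 m, observed ΔE = 483.8 m.
Subtracting the expected shift leaves a residual of 92.3 − (101.3) = -9.0 m north and 483.8 − (477.4) = 6.4 m east.
Residual distance = √((-9.0)² + 6.4²) = 11.1 m.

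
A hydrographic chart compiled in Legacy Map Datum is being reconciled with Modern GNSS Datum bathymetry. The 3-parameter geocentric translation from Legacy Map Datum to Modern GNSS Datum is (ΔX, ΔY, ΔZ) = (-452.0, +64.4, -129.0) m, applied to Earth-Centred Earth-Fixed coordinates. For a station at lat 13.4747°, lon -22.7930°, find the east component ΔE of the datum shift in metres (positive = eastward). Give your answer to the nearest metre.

The local east axis at (φ, λ) is (−sin λ, cos λ, 0), so ΔE = −sin(-22.7930°)·(-452.0) + cos(-22.7930°)·64.4 = -115.74 m.

ΔE = -116 m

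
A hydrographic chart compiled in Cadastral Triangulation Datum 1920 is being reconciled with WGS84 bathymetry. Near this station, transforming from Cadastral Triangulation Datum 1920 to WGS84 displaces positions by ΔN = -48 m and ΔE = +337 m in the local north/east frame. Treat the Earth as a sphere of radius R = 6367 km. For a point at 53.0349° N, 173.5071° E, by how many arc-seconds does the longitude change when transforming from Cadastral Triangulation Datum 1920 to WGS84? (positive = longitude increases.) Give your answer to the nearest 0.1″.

Δλ = 18.2″

At latitude 53.0349°, cos φ = 0.601328.
One radian of longitude at latitude φ spans R cos φ, so Δλ = ΔE / (R cos φ) = 337.0 / (6367000 × 0.601328) = 8.8020e-05 rad = 18.156″.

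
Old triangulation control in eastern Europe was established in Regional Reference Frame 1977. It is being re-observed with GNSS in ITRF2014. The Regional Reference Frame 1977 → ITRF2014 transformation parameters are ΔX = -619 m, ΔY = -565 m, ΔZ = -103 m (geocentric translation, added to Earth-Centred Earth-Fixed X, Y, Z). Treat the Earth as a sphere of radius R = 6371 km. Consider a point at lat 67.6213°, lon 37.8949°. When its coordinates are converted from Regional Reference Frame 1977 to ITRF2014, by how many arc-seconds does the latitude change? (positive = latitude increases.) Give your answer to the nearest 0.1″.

sin φ = 0.924688, cos φ = 0.380727, sin λ = 0.614215, cos λ = 0.789139.
North component: ΔN = −sin φ cos λ·ΔX − sin φ sin λ·ΔY + cos φ·ΔZ = −(0.924688)(0.789139)(-619) − (0.924688)(0.614215)(-565) + (0.380727)(-103) = 733.37 m.
1° of latitude spans πR/180 = 111195 m, so Δφ = 733.37 / 111195 × 3600 = 23.743″.

Δφ = 23.7″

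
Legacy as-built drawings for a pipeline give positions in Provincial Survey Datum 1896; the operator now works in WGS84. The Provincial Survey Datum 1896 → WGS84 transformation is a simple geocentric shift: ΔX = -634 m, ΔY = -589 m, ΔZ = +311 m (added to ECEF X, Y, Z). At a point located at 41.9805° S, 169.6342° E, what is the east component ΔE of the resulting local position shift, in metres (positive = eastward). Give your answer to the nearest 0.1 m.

ΔE = 693.5 m

At φ = -41.9805°, λ = 169.6342°: sin φ = -0.668878, cos φ = 0.743373, sin λ = 0.179932, cos λ = -0.983679.
ΔE = −sin λ·ΔX + cos λ·ΔY = −(0.179932)·(-634) + (-0.983679)·(-589) = 693.46 m.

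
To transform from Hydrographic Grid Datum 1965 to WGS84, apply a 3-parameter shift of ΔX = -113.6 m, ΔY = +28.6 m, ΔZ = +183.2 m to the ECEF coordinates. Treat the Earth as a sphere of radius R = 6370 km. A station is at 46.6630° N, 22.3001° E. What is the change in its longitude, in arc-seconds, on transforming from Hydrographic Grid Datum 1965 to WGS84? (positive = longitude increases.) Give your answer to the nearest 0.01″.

Δλ = 3.28″

sin φ = 0.727330, cos φ = 0.686288, sin λ = 0.379458, cos λ = 0.925209.
East component: ΔE = −sin λ·ΔX + cos λ·ΔY = −(0.379458)(-113.6) + (0.925209)(28.6) = 69.57 m.
1° of latitude spans πR/180 = 111177 m; at latitude φ, 1° of longitude spans that × cos φ = 76299.8 m, so Δλ = 69.57 / 76299.8 × 3600 = 3.282″.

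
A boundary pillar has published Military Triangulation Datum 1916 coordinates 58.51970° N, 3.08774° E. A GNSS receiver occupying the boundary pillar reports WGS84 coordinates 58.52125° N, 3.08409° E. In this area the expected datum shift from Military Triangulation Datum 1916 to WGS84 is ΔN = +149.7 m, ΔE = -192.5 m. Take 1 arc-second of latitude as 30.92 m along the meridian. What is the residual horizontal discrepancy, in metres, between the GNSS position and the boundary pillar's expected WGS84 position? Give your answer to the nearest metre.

30 m

Observed coordinate differences: Δφ = +0.00155°, Δλ = -0.00365°.
Converting to metres (1° lat = 111312 m, cos φ = 0.522205): observed ΔN = 172.5 m, observed ΔE = -212.2 m.
Subtracting the expected shift leaves a residual of 172.5 − (149.7) = 22.8 m north and -212.2 − (-192.5) = -19.7 m east.
Residual distance = √(22.8² + (-19.7)²) = 30.1 m.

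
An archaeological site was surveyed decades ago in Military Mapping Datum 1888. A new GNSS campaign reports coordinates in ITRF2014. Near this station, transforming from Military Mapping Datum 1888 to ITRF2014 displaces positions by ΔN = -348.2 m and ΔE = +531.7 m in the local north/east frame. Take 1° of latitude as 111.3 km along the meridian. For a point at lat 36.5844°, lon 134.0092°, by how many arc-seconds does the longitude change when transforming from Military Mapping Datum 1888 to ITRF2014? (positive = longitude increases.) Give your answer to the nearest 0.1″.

Δλ = 21.4″

At latitude 36.5844°, cos φ = 0.802980.
1° of longitude at this latitude = 111.3 × cos φ = 89.37 km, so Δλ = 531.7 / 89371.6 = 0.0059493° = 21.418″.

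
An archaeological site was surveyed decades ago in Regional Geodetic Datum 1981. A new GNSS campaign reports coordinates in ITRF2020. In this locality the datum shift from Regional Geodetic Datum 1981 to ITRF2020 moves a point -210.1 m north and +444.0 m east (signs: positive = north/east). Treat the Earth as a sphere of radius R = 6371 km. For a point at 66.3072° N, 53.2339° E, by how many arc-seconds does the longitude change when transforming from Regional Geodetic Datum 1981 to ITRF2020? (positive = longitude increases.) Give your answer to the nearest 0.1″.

Δλ = 35.8″

At latitude 66.3072°, cos φ = 0.401833.
One radian of longitude at latitude φ spans R cos φ, so Δλ = ΔE / (R cos φ) = 444.0 / (6371000 × 0.401833) = 1.7343e-04 rad = 35.773″.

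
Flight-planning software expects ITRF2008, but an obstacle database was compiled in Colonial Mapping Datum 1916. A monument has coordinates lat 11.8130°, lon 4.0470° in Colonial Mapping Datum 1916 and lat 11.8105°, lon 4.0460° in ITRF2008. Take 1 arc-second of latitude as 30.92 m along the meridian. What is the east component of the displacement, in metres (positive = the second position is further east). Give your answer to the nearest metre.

Δφ = 11.8105° − 11.8130° = -0.0025°; Δλ = 4.0460° − 4.0470° = -0.0010°.
1° of latitude = 3600 × 30.92 = 111312 m.
ΔN = Δφ × 111312 = -278.3 m; ΔE = Δλ × 111312 × cos(11.8130°) = -0.0010 × 111312 × 0.978821 = -109.0 m.

ΔE = -109 m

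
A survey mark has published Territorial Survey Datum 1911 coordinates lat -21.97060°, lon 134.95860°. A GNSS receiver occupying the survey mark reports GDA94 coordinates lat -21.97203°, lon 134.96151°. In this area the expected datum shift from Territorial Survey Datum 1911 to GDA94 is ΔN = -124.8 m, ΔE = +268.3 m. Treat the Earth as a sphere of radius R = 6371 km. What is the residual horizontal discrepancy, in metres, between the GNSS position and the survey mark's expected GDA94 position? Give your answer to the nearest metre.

Observed coordinate differences: Δφ = -0.00143°, Δλ = +0.00291°.
Converting to metres (1° lat = 111195 m, cos φ = 0.927376): observed ΔN = -159.0 m, observed ΔE = 300.1 m.
Subtracting the expected shift leaves a residual of -159.0 − (-124.8) = -34.2 m north and 300.1 − (268.3) = 31.8 m east.
Residual distance = √((-34.2)² + 31.8²) = 46.7 m.

47 m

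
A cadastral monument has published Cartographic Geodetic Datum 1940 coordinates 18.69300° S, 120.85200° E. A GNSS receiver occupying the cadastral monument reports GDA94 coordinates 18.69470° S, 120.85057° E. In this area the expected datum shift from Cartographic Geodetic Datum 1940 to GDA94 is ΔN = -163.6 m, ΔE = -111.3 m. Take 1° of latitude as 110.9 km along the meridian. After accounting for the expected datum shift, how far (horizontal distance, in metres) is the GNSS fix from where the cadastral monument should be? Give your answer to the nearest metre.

Observed coordinate differences: Δφ = -0.00170°, Δλ = -0.00143°.
Converting to metres (1° lat = 110900 m, cos φ = 0.947249): observed ΔN = -188.5 m, observed ΔE = -150.2 m.
Subtracting the expected shift leaves a residual of -188.5 − (-163.6) = -24.9 m north and -150.2 − (-111.3) = -38.9 m east.
Residual distance = √((-24.9)² + (-38.9)²) = 46.2 m.

46 m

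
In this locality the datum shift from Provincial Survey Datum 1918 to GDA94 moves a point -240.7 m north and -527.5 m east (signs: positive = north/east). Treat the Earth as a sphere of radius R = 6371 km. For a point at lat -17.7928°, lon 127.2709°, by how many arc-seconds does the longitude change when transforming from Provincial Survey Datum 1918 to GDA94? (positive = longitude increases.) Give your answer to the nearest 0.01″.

Δλ = -17.94″

At latitude -17.7928°, cos φ = 0.952168.
One radian of longitude at latitude φ spans R cos φ, so Δλ = ΔE / (R cos φ) = -527.5 / (6371000 × 0.952168) = -8.6956e-05 rad = -17.936″.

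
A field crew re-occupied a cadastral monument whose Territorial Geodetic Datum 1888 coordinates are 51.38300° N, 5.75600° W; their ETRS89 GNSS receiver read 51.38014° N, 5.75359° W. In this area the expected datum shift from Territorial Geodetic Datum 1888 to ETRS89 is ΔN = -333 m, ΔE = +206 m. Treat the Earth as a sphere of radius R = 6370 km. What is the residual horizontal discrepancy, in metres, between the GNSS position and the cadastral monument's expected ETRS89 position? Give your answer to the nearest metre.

42 m

Observed coordinate differences: Δφ = -0.00286°, Δλ = +0.00241°.
Converting to metres (1° lat = 111177 m, cos φ = 0.624111): observed ΔN = -318.0 m, observed ΔE = 167.2 m.
Subtracting the expected shift leaves a residual of -318.0 − (-333) = 15.0 m north and 167.2 − (206) = -38.8 m east.
Residual distance = √(15.0² + (-38.8)²) = 41.6 m.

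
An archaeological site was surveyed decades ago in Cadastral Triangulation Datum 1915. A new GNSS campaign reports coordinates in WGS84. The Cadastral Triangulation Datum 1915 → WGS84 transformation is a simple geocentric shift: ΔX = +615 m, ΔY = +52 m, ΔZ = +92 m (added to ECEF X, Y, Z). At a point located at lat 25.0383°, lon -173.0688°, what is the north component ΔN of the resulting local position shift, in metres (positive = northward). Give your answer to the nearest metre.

ΔN = 344 m

The local north axis is (−sin φ cos λ, −sin φ sin λ, cos φ), giving ΔN = 258.381 + 2.656 + 83.354 = 344.39 m.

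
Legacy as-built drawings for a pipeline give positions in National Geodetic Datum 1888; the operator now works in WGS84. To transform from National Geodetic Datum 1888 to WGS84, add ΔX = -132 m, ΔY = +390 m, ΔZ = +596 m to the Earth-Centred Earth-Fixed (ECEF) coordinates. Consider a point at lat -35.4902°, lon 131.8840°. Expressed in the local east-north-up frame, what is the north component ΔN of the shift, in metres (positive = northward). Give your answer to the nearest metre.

At φ = -35.4902°, λ = 131.8840°: sin φ = -0.580564, cos φ = 0.814215, sin λ = 0.744498, cos λ = -0.667625.
ΔN = −sin φ cos λ·ΔX − sin φ sin λ·ΔY + cos φ·ΔZ = −(-0.580564)(-0.667625)(-132) − (-0.580564)(0.744498)(390) + (0.814215)(596) = 705.00 m.

ΔN = 705 m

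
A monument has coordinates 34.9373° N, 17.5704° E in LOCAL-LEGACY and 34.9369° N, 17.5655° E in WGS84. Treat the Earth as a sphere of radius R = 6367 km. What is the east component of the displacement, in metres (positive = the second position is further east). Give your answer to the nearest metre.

Δφ = 34.9369° − 34.9373° = -0.0004°; Δλ = 17.5655° − 17.5704° = -0.0049°.
1° along a meridian = πR/180 = 111125 m.
ΔN = Δφ × 111125 = -44.5 m; ΔE = Δλ × 111125 × cos(34.9373°) = -0.0049 × 111125 × 0.819779 = -446.4 m.

ΔE = -446 m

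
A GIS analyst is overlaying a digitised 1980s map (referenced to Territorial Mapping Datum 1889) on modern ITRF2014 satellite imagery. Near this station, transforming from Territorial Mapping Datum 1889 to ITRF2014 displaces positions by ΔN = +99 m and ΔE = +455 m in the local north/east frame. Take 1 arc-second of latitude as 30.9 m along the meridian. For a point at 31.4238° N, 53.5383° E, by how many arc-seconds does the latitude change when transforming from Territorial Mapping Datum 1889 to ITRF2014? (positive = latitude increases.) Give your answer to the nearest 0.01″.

1″ of latitude = 30.90 m, so Δφ = 99.0 / 30.90 = 3.204″.

Δφ = 3.20″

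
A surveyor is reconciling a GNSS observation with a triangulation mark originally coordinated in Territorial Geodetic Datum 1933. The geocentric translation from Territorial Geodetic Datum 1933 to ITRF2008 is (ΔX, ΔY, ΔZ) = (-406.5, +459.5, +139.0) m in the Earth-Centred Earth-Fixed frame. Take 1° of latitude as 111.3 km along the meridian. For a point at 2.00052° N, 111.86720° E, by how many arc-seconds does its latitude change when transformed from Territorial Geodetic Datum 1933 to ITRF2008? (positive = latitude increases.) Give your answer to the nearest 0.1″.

Δφ = 3.8″

sin φ = 0.034909, cos φ = 0.999391, sin λ = 0.928050, cos λ = -0.372457.
North component: ΔN = −sin φ cos λ·ΔX − sin φ sin λ·ΔY + cos φ·ΔZ = −(0.034909)(-0.372457)(-406.5) − (0.034909)(0.928050)(459.5) + (0.999391)(139.0) = 118.74 m.
1° of latitude spans 111300 m, so Δφ = 118.74 / 111300 × 3600 = 3.841″.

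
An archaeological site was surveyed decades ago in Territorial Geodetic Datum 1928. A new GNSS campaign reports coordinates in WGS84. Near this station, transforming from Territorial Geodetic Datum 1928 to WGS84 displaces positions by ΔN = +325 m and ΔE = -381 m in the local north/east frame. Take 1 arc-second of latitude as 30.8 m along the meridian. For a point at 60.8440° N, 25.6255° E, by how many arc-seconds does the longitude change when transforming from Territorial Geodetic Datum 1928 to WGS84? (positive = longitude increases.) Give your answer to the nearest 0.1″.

At latitude 60.8440°, cos φ = 0.487189.
1″ of longitude at this latitude = 30.80 × cos φ = 15.0054 m, so Δλ = -381.0 / 15.0054 = -25.391″.

Δλ = -25.4″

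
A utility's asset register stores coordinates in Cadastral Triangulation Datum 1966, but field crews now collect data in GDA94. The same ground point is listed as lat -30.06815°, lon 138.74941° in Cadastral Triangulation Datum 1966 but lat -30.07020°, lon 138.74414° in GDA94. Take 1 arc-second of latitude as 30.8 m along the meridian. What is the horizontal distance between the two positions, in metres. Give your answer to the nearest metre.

554 m

Δφ = -30.07020° − -30.06815° = -0.00205°; Δλ = 138.74414° − 138.74941° = -0.00527°.
1° of latitude = 3600 × 30.80 = 110880 m.
ΔN = Δφ × 110880 = -227.3 m; ΔE = Δλ × 110880 × cos(-30.06815°) = -0.00527 × 110880 × 0.865430 = -505.7 m.
Distance = √(ΔE² + ΔN²) = √((-505.7)² + (-227.3)²) = 554.4 m.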